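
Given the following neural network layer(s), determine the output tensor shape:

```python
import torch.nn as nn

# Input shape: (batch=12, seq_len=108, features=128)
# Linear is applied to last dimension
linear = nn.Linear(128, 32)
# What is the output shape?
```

Input: (12, 108, 128) -> Output: (12, 108, 32)

Answer: (12, 108, 32)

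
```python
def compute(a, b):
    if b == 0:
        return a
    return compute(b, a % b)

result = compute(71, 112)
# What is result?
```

compute(71, 112) -> compute(112, 71) -> compute(71, 41) -> compute(41, 30) -> compute(30, 11) -> compute(11, 8) -> compute(8, 3) -> compute(3, 2) -> compute(2, 1) -> compute(1, 0) -> 1

Answer: 1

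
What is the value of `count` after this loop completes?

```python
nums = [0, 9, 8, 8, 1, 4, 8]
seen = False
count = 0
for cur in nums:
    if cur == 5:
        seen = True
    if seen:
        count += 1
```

Count elements after first 5 in [0, 9, 8, 8, 1, 4, 8]
`count` takes the values: 0

Answer: 0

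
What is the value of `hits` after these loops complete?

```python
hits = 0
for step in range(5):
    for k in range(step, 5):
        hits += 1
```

Upper triangle: 5 + 4 + ... + 1
`hits` takes the values: 0 → 1 → 2 → 3 → 4 → 5 → 6 → 7 → 8 → 9 → 10 → 11 → 12 → 13 → 14 → 15

Answer: 15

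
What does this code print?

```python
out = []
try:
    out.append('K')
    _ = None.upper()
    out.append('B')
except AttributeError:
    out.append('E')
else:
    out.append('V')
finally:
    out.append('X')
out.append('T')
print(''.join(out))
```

Execution trace: 'K' (try body) → 'E' (except AttributeError) → 'X' (finally) → 'T' (after the try/except). Output: KEXT

Answer: KEXT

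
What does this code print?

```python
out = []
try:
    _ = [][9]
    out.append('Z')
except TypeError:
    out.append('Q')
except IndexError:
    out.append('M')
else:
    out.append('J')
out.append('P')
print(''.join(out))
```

Execution trace: 'M' (except IndexError) → 'P' (after the try/except). Output: MP

Answer: MP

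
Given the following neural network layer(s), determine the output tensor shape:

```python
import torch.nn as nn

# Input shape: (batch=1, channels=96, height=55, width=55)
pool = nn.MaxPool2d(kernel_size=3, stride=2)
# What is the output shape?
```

Input: (1, 96, 55, 55) -> Output: (1, 96, 27, 27)

Answer: (1, 96, 27, 27)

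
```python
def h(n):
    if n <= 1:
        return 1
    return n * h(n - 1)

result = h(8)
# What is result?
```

h(8) = 8 * 7 * 6 * 5 * 4 * 3 * 2 * 1 = 40320

Answer: 40320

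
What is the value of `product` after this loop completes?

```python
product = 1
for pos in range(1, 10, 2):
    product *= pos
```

Product of 1, 3, 5, ... up to 9
`product` takes the values: 1 → 3 → 15 → 105 → 945

Answer: 945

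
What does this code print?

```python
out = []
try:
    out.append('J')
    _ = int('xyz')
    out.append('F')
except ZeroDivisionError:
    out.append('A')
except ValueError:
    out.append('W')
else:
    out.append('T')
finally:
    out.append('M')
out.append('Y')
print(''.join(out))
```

Execution trace: 'J' (try body) → 'W' (except ValueError) → 'M' (finally) → 'Y' (after the try/except). Output: JWMY

Answer: JWMY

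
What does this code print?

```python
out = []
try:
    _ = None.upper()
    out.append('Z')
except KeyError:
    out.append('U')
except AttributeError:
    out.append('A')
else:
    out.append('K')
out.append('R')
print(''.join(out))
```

Execution trace: 'A' (except AttributeError) → 'R' (after the try/except). Output: AR

Answer: AR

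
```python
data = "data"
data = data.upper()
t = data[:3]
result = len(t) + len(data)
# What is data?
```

Trace:
`data = "data"` → data = 'data'
`data = data.upper()` → data = 'DATA'
`t = data[:3]` → t = 'DAT'
`result = len(t) + len(data)` → result = 7
So data = 'DATA'

Answer: 'DATA'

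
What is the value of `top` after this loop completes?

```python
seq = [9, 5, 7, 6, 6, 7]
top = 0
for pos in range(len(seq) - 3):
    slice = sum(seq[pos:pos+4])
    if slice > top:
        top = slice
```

Max sum of 4-element window in [9, 5, 7, 6, 6, 7]
`top` takes the values: 0 → 27

Answer: 27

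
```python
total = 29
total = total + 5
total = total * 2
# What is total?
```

Trace:
`total = 29` → total = 29
`total = total + 5` → total = 34
`total = total * 2` → total = 68
So total = 68

Answer: 68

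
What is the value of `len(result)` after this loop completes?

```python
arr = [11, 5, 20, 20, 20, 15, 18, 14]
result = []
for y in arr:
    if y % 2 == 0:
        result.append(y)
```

Count even numbers in [11, 5, 20, 20, 20, 15, 18, 14]
`result` takes the values: [] → [20] → [20, 20] → [20, 20, 20] → [20, 20, 20, 18] → [20, 20, 20, 18, 14]
So `len(result)` = 5

Answer: 5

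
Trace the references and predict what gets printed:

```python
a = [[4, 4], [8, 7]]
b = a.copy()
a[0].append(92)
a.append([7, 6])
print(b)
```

Key concept: shallow copy with nested lists.
Step by step:
`a = [[4, 4], [8, 7]]` → a = [[4, 4], [8, 7]]
`b = a.copy()` → b = [[4, 4], [8, 7]]
`a[0].append(92)` → a = [[4, 4, 92], [8, 7]]; b = [[4, 4, 92], [8, 7]]
`a.append([7, 6])` → a = [[4, 4, 92], [8, 7], [7, 6]]
`print(b)` → prints [[4, 4, 92], [8, 7]]

Answer: [[4, 4, 92], [8, 7]]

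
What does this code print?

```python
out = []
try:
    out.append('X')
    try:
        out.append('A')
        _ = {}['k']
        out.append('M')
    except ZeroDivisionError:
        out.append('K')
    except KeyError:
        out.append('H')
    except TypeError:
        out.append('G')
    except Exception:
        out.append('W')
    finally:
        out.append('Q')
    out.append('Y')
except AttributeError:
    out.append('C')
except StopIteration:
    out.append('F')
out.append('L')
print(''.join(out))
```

Execution trace: 'X' (try body) → 'A' (inner try body) → 'H' (inner except KeyError) → 'Q' (inner finally) → 'Y' (try body, no exception) → 'L' (after the try/except). Output: XAHQYL

Answer: XAHQYL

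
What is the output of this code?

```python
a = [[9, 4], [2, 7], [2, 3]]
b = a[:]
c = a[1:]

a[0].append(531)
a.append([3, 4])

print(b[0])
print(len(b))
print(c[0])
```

Key concept: slice with nested mutation.
Step by step:
`a = [[9, 4], [2, 7], [2, 3]]` → a = [[9, 4], [2, 7], [2, 3]]
`b = a[:]` → b = [[9, 4], [2, 7], [2, 3]]
`c = a[1:]` → c = [[2, 7], [2, 3]]
`a[0].append(531)` → a = [[9, 4, 531], [2, 7], [2, 3]]; b = [[9, 4, 531], [2, 7], [2, 3]]
`a.append([3, 4])` → a = [[9, 4, 531], [2, 7], [2, 3], [3, 4]]
`print(b[0])` → prints [9, 4, 531]
`print(len(b))` → prints 3
`print(c[0])` → prints [2, 7]

Answer:
[9, 4, 531]
3
[2, 7]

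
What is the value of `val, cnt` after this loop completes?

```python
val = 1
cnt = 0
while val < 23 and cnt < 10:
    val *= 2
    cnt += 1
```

Double until >= 23 or 10 iterations
`val, cnt` takes the values: (1, 0) → (2, 0) → (2, 1) → (4, 1) → (4, 2) → (8, 2) → (8, 3) → (16, 3) → (16, 4) → (32, 4) → (32, 5)

Answer: 32, 5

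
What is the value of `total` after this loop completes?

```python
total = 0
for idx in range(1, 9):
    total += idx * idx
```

Sum of squares 1² to 8² = 204
`total` takes the values: 0 → 1 → 5 → 14 → 30 → 55 → 91 → 140 → 204

Answer: 204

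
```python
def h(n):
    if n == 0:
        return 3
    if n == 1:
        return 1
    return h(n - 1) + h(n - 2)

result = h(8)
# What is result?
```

Build up from base cases: h(0)=3, h(1)=1, h(2)=4, h(3)=5, h(4)=9, h(5)=14, h(6)=23, ..., h(8)=60

Answer: 60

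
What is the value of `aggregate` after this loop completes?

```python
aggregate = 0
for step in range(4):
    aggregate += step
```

Sum of 0 to 3 = 6
`aggregate` takes the values: 0 → 1 → 3 → 6

Answer: 6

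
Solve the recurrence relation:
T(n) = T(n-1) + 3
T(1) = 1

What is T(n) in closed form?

Unrolling: T(n) = T(1) + 3·(n-1) = 1 + 3(n-1) = 3n - 2.

Answer: T(n) = 3n - 2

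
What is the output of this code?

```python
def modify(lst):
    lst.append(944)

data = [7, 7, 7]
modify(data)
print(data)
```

Key concept: function modifies passed list.
Step by step:
`data = [7, 7, 7]` → data = [7, 7, 7]
`modify(data)` → data = [7, 7, 7, 944]
`print(data)` → prints [7, 7, 7, 944]

Answer: [7, 7, 7, 944]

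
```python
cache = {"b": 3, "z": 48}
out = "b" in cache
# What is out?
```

Trace:
`cache = {"b": 3, "z": 48}` → cache = {'b': 3, 'z': 48}
`out = "b" in cache` → out = True
So out = True

Answer: True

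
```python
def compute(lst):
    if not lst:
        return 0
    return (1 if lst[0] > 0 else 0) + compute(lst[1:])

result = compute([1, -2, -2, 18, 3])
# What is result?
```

Count of positive elements in [1, -2, -2, 18, 3] = 3

Answer: 3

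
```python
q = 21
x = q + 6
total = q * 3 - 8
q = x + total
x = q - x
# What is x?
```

Trace:
`q = 21` → q = 21
`x = q + 6` → x = 27
`total = q * 3 - 8` → total = 55
`q = x + total` → q = 82
`x = q - x` → x = 55
So x = 55

Answer: 55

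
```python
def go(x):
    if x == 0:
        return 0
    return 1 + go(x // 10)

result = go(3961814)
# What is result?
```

Count of digits of 3961814: 7

Answer: 7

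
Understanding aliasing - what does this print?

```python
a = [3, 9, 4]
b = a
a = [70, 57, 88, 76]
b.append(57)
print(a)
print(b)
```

Key concept: rebinding vs mutation: a is rebound to a new list, b still points at the original.
Step by step:
`a = [3, 9, 4]` → a = [3, 9, 4]
`b = a` → b = [3, 9, 4] (same object as a)
`a = [70, 57, 88, 76]` → a = [70, 57, 88, 76]
`b.append(57)` → b = [3, 9, 4, 57]
`print(a)` → prints [70, 57, 88, 76]
`print(b)` → prints [3, 9, 4, 57]

Answer:
[70, 57, 88, 76]
[3, 9, 4, 57]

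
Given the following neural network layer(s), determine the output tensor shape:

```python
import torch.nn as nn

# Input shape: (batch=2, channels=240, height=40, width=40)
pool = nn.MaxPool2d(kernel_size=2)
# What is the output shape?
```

Input: (2, 240, 40, 40) -> Output: (2, 240, 20, 20)

Answer: (2, 240, 20, 20)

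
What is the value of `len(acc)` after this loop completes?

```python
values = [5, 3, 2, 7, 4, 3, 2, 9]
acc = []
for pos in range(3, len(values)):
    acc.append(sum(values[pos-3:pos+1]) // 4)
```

Number of 4-element averages
`acc` takes the values: [] → [4] → [4, 4] → [4, 4, 4] → [4, 4, 4, 4] → [4, 4, 4, 4, 4]
So `len(acc)` = 5

Answer: 5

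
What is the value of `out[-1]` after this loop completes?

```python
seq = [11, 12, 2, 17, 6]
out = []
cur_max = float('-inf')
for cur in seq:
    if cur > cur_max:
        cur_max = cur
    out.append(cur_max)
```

Running max ends at 17
`out` takes the values: [] → [11] → [11, 12] → [11, 12, 12] → [11, 12, 12, 17] → [11, 12, 12, 17, 17]
So `out[-1]` = 17

Answer: 17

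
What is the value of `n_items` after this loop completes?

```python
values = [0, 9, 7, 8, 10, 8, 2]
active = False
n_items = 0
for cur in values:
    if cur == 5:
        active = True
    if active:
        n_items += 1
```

Count elements after first 5 in [0, 9, 7, 8, 10, 8, 2]
`n_items` takes the values: 0

Answer: 0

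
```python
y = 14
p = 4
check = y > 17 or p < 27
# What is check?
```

Trace:
`y = 14` → y = 14
`p = 4` → p = 4
`check = y > 17 or p < 27` → check = True
So check = True

Answer: True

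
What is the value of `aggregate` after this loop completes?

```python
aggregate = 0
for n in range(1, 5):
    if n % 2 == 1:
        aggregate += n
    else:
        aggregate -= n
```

Add odd, subtract even
`aggregate` takes the values: 0 → 1 → -1 → 2 → -2

Answer: -2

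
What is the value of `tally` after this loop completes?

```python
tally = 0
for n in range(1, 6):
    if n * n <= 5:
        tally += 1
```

Count numbers where n² ≤ 5
`tally` takes the values: 0 → 1 → 2

Answer: 2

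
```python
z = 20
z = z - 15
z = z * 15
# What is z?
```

Trace:
`z = 20` → z = 20
`z = z - 15` → z = 5
`z = z * 15` → z = 75
So z = 75

Answer: 75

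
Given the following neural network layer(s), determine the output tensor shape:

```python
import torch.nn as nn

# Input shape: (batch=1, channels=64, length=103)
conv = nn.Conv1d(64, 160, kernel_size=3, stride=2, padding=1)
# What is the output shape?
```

Input: (1, 64, 103) -> Output: (1, 160, 52)

Answer: (1, 160, 52)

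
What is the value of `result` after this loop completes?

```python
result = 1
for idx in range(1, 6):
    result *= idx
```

5! = 120
`result` takes the values: 1 → 2 → 6 → 24 → 120

Answer: 120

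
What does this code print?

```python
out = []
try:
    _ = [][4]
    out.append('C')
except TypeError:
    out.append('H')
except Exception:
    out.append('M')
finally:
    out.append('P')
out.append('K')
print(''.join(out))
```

Execution trace: 'M' (except Exception) → 'P' (finally) → 'K' (after the try/except). Output: MPK

Answer: MPK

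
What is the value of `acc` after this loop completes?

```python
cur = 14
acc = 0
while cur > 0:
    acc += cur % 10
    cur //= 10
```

Sum digits of 14
`acc` takes the values: 0 → 4 → 5

Answer: 5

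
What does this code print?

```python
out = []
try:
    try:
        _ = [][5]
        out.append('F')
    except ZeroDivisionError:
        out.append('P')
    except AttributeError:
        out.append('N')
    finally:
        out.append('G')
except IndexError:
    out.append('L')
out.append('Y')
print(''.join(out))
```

Execution trace: 'G' (finally) → 'L' (outer except IndexError) → 'Y' (after the try/except). Output: GLY

Answer: GLY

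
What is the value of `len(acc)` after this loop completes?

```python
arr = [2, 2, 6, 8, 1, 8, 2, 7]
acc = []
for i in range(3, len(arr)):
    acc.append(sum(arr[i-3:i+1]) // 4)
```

Number of 4-element averages
`acc` takes the values: [] → [4] → [4, 4] → [4, 4, 5] → [4, 4, 5, 4] → [4, 4, 5, 4, 4]
So `len(acc)` = 5

Answer: 5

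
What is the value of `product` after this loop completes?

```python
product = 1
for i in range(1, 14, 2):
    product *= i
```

Product of 1, 3, 5, ... up to 13
`product` takes the values: 1 → 3 → 15 → 105 → 945 → 10395 → 135135

Answer: 135135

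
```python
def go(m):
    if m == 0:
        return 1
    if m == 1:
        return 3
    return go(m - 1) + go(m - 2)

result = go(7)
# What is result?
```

Build up from base cases: go(0)=1, go(1)=3, go(2)=4, go(3)=7, go(4)=11, go(5)=18, go(6)=29, ..., go(7)=47

Answer: 47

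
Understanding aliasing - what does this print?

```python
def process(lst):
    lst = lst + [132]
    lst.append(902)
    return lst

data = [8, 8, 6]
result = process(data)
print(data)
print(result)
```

Key concept: rebinding parameter vs mutation.
Step by step:
`data = [8, 8, 6]` → data = [8, 8, 6]
`result = process(data)` → result = [8, 8, 6, 132, 902]
`print(data)` → prints [8, 8, 6]
`print(result)` → prints [8, 8, 6, 132, 902]

Answer:
[8, 8, 6]
[8, 8, 6, 132, 902]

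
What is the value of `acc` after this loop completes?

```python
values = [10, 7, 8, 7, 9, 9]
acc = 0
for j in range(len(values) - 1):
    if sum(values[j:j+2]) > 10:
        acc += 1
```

Count windows with sum > 10
`acc` takes the values: 0 → 1 → 2 → 3 → 4 → 5

Answer: 5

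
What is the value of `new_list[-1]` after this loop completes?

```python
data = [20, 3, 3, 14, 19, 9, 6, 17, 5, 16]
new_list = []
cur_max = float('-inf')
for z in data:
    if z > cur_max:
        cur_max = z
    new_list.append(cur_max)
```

Running max ends at 20
`new_list` takes the values: [] → [20] → [20, 20] → [20, 20, 20] → [20, 20, 20, 20] → [20, 20, 20, 20, 20] → [20, 20, 20, 20, 20, 20] → [20, 20, 20, 20, 20, 20, 20] → [20, 20, 20, 20, 20, 20, 20, 20] → [20, 20, 20, 20, 20, 20, 20, 20, 20] → [20, 20, 20, 20, 20, 20, 20, 20, 20, 20]
So `new_list[-1]` = 20

Answer: 20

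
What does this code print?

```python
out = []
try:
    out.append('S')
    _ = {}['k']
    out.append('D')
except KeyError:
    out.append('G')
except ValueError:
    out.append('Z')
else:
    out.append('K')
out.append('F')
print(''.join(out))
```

Execution trace: 'S' (try body) → 'G' (except KeyError) → 'F' (after the try/except). Output: SGF

Answer: SGF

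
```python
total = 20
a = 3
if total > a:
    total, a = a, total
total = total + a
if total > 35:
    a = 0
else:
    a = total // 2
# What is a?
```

Trace:
`total = 20` → total = 20
`a = 3` → a = 3
`if total > a: ...` → total > a is True → total = 3; a = 20
`total = total + a` → total = 23
`if total > 35: ...` → total > 35 is False, take else branch → a = 11
So a = 11

Answer: 11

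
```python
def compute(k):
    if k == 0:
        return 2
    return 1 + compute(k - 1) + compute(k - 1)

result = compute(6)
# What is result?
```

compute(k) = 1 + 2·compute(k-1), compute(0)=2. Closed form: (2+1)·2^6 - 1 = 191.

Answer: 191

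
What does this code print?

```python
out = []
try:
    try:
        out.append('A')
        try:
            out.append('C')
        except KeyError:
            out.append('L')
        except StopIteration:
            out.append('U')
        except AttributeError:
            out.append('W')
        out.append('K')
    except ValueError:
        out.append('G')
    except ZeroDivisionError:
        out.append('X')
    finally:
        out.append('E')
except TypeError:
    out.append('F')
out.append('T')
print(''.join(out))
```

Execution trace: 'A' (try body) → 'C' (inner try body, no exception) → 'K' (try body, no exception) → 'E' (finally) → 'T' (after the try/except). Output: ACKET

Answer: ACKET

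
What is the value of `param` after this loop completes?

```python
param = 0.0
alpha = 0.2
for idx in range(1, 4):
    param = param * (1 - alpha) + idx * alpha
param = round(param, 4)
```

Moving average with lr=0.2
`param` takes the values: 0.0 → 0.2 → 0.56 → 1.048

Answer: 1.048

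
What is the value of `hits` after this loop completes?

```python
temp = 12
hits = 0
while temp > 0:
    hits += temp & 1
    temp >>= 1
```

Count set bits in 12 (binary: 0b1100)
`hits` takes the values: 0 → 1 → 2

Answer: 2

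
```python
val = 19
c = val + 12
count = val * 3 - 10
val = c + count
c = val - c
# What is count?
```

Trace:
`val = 19` → val = 19
`c = val + 12` → c = 31
`count = val * 3 - 10` → count = 47
`val = c + count` → val = 78
`c = val - c` → c = 47
So count = 47

Answer: 47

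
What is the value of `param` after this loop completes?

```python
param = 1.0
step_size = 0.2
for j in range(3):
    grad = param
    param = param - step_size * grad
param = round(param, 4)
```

Gradient descent: w = 1.0 * (1 - 0.2)^3
`param` takes the values: 1.0 → 0.8 → 0.64 → 0.512

Answer: 0.512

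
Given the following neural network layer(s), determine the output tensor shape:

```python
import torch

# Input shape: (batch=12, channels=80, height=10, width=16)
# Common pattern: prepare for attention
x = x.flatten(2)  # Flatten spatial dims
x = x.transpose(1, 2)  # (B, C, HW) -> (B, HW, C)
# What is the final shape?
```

Input: (12, 80, 10, 16) -> after flatten(2): (12, 80, 160) -> Output: (12, 160, 80)

Answer: (12, 160, 80)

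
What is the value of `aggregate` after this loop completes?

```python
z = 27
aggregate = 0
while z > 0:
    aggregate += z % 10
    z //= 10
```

Sum digits of 27
`aggregate` takes the values: 0 → 7 → 9

Answer: 9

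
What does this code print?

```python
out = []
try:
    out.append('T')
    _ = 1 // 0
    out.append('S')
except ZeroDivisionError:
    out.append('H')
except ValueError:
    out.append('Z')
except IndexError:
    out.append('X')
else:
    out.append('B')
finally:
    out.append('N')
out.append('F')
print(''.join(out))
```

Execution trace: 'T' (try body) → 'H' (except ZeroDivisionError) → 'N' (finally) → 'F' (after the try/except). Output: THNF

Answer: THNF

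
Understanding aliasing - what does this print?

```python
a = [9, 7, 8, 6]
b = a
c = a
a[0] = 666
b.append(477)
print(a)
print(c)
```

Key concept: multiple aliases.
Step by step:
`a = [9, 7, 8, 6]` → a = [9, 7, 8, 6]
`b = a` → b = [9, 7, 8, 6] (same object as a)
`c = a` → c = [9, 7, 8, 6] (same object as a, b)
`a[0] = 666` → a = [666, 7, 8, 6] (same object as b, c); b = [666, 7, 8, 6] (same object as a, c); c = [666, 7, 8, 6] (same object as a, b)
`b.append(477)` → a = [666, 7, 8, 6, 477] (same object as b, c); b = [666, 7, 8, 6, 477] (same object as a, c); c = [666, 7, 8, 6, 477] (same object as a, b)
`print(a)` → prints [666, 7, 8, 6, 477]
`print(c)` → prints [666, 7, 8, 6, 477]

Answer:
[666, 7, 8, 6, 477]
[666, 7, 8, 6, 477]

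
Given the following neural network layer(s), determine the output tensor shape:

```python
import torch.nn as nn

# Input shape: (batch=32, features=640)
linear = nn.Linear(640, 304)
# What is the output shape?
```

Input: (32, 640) -> Output: (32, 304)

Answer: (32, 304)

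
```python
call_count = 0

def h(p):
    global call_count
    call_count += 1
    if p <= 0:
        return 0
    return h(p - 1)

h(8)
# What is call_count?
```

Linear recursion stepping by 1: 9 calls from p=8 down to ≤0.

Answer: 9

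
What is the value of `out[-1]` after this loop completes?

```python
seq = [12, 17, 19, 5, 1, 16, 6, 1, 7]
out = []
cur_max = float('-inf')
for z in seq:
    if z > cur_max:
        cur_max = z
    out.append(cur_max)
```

Running max ends at 19
`out` takes the values: [] → [12] → [12, 17] → [12, 17, 19] → [12, 17, 19, 19] → [12, 17, 19, 19, 19] → [12, 17, 19, 19, 19, 19] → [12, 17, 19, 19, 19, 19, 19] → [12, 17, 19, 19, 19, 19, 19, 19] → [12, 17, 19, 19, 19, 19, 19, 19, 19]
So `out[-1]` = 19

Answer: 19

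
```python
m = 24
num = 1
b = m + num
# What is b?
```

Trace:
`m = 24` → m = 24
`num = 1` → num = 1
`b = m + num` → b = 25
So b = 25

Answer: 25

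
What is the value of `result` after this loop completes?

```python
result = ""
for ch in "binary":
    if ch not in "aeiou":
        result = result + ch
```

Remove vowels from 'binary'
`result` takes the values: "" → "b" → "bn" → "bnr" → "bnry"

Answer: "bnry"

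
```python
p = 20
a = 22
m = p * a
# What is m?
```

Trace:
`p = 20` → p = 20
`a = 22` → a = 22
`m = p * a` → m = 440
So m = 440

Answer: 440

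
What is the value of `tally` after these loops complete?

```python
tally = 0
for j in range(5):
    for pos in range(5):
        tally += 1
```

5 * 5 = 25
`tally` takes the values: 0 → 1 → 2 → 3 → 4 → 5 → 6 → 7 → 8 → 9 → 10 → 11 → 12 → 13 → 14 → 15 → 16 → 17 → 18 → 19 → 20 → 21 → 22 → 23 → 24 → 25

Answer: 25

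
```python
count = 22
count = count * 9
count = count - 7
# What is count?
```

Trace:
`count = 22` → count = 22
`count = count * 9` → count = 198
`count = count - 7` → count = 191
So count = 191

Answer: 191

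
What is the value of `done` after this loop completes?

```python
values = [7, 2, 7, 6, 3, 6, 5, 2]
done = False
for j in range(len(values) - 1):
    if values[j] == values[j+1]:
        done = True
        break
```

Check consecutive duplicates in [7, 2, 7, 6, 3, 6, 5, 2]
`done` takes the values: False

Answer: False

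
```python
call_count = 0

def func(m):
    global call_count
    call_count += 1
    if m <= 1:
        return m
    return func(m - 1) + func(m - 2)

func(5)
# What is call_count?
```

Calls(m) = 1 + Calls(m-1) + Calls(m-2); Calls(0)=Calls(1)=1. For m=5 this gives 15.

Answer: 15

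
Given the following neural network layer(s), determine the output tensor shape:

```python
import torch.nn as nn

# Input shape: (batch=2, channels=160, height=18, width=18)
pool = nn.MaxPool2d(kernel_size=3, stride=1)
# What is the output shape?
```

Input: (2, 160, 18, 18) -> Output: (2, 160, 16, 16)

Answer: (2, 160, 16, 16)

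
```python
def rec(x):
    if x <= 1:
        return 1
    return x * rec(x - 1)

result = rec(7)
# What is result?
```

rec(7) = 7 * 6 * 5 * 4 * 3 * 2 * 1 = 5040

Answer: 5040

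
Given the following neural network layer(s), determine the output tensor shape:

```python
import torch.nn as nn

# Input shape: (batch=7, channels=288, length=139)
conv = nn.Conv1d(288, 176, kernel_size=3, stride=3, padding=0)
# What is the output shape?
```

Input: (7, 288, 139) -> Output: (7, 176, 46)

Answer: (7, 176, 46)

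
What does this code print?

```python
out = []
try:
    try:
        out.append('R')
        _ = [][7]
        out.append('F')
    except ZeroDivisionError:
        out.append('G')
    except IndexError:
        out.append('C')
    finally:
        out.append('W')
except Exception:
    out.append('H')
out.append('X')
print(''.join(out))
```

Execution trace: 'R' (inner try body) → 'C' (inner except IndexError) → 'W' (inner finally) → 'X' (after the try/except). Output: RCWX

Answer: RCWX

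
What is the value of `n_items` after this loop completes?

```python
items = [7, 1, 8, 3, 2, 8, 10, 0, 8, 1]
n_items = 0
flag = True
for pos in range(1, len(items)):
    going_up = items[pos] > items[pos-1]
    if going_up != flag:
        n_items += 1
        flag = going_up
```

Count direction changes in [7, 1, 8, 3, 2, 8, 10, 0, 8, 1]
`n_items` takes the values: 0 → 1 → 2 → 3 → 4 → 5 → 6 → 7

Answer: 7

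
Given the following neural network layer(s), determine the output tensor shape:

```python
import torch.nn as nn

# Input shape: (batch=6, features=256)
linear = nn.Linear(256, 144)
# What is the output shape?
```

Input: (6, 256) -> Output: (6, 144)

Answer: (6, 144)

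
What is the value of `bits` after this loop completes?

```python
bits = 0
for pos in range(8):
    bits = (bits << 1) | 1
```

Build 8 consecutive 1-bits: 0b11111111
`bits` takes the values: 0 → 1 → 3 → 7 → 15 → 31 → 63 → 127 → 255

Answer: 255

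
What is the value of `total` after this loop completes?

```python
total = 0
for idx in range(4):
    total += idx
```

Sum of 0 to 3 = 6
`total` takes the values: 0 → 1 → 3 → 6

Answer: 6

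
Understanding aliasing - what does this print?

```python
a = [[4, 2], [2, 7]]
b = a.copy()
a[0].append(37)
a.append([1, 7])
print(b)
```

Key concept: shallow copy with nested lists.
Step by step:
`a = [[4, 2], [2, 7]]` → a = [[4, 2], [2, 7]]
`b = a.copy()` → b = [[4, 2], [2, 7]]
`a[0].append(37)` → a = [[4, 2, 37], [2, 7]]; b = [[4, 2, 37], [2, 7]]
`a.append([1, 7])` → a = [[4, 2, 37], [2, 7], [1, 7]]
`print(b)` → prints [[4, 2, 37], [2, 7]]

Answer: [[4, 2, 37], [2, 7]]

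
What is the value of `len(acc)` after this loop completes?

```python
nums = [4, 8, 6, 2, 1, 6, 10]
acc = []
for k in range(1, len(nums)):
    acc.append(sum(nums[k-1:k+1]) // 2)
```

Number of 2-element averages
`acc` takes the values: [] → [6] → [6, 7] → [6, 7, 4] → [6, 7, 4, 1] → [6, 7, 4, 1, 3] → [6, 7, 4, 1, 3, 8]
So `len(acc)` = 6

Answer: 6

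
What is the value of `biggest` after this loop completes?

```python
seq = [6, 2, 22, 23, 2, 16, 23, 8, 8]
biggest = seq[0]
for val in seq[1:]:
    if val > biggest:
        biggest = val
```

Maximum of [6, 2, 22, 23, 2, 16, 23, 8, 8]
`biggest` takes the values: 6 → 22 → 23

Answer: 23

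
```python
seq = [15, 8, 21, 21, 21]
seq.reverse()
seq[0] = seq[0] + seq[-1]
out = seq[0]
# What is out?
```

Trace:
`seq = [15, 8, 21, 21, 21]` → seq = [15, 8, 21, 21, 21]
`seq.reverse()` → seq = [21, 21, 21, 8, 15]
`seq[0] = seq[0] + seq[-1]` → seq = [36, 21, 21, 8, 15]
`out = seq[0]` → out = 36
So out = 36

Answer: 36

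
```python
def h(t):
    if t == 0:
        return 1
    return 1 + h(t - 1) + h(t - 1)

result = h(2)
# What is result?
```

h(t) = 1 + 2·h(t-1), h(0)=1. Closed form: (1+1)·2^2 - 1 = 7.

Answer: 7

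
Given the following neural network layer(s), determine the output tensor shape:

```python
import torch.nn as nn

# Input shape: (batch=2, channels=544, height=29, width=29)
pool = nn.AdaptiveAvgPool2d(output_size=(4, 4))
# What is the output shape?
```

Input: (2, 544, 29, 29) -> Output: (2, 544, 4, 4)

Answer: (2, 544, 4, 4)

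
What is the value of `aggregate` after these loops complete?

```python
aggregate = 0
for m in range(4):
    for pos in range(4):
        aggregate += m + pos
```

Sum of all m+pos for m,pos in 4x4
`aggregate` takes the values: 0 → 1 → 3 → 6 → 7 → 9 → 12 → 16 → 18 → 21 → 25 → 30 → 33 → 37 → 42 → 48

Answer: 48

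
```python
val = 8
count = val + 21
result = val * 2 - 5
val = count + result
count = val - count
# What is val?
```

Trace:
`val = 8` → val = 8
`count = val + 21` → count = 29
`result = val * 2 - 5` → result = 11
`val = count + result` → val = 40
`count = val - count` → count = 11
So val = 40

Answer: 40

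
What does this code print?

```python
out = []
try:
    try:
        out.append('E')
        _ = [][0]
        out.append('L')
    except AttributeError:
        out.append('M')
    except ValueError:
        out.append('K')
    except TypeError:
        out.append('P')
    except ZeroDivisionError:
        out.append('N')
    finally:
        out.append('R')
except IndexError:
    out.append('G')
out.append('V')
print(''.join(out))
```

Execution trace: 'E' (try body) → 'R' (finally) → 'G' (outer except IndexError) → 'V' (after the try/except). Output: ERGV

Answer: ERGV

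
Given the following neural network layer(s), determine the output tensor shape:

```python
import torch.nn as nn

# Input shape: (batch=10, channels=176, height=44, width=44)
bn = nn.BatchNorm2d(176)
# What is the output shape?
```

Input: (10, 176, 44, 44) -> Output: (10, 176, 44, 44)

Answer: (10, 176, 44, 44)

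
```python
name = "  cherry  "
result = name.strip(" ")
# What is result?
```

Trace:
`name = "  cherry  "` → name = '  cherry  '
`result = name.strip(" ")` → result = 'cherry'
So result = 'cherry'

Answer: 'cherry'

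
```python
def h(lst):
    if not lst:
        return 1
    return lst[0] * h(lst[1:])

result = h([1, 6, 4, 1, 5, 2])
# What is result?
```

Product over [1, 6, 4, 1, 5, 2] = 1 * 6 * 4 * 1 * 5 * 2 = 240

Answer: 240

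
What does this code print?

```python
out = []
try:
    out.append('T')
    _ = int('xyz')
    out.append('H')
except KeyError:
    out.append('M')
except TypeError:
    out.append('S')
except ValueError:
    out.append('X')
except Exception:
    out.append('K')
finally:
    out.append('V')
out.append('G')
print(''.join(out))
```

Execution trace: 'T' (try body) → 'X' (except ValueError) → 'V' (finally) → 'G' (after the try/except). Output: TXVG

Answer: TXVG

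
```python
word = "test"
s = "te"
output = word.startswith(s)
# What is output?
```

Trace:
`word = "test"` → word = 'test'
`s = "te"` → s = 'te'
`output = word.startswith(s)` → output = True
So output = True

Answer: True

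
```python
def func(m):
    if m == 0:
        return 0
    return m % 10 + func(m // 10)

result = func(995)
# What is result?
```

Sum of digits of 995: 5 + 9 + 9 = 23

Answer: 23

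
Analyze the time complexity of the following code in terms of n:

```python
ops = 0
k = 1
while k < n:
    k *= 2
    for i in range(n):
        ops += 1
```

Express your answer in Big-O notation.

Each loop level contributes: log n × n. Multiplying the contributions gives O(n log n).

Answer: O(n log n)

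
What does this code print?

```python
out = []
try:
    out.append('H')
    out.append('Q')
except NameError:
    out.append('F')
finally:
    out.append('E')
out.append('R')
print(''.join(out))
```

Execution trace: 'H' (try body) → 'Q' (try body, no exception) → 'E' (finally) → 'R' (after the try/except). Output: HQER

Answer: HQER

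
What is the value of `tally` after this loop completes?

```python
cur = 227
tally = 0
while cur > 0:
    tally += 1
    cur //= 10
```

Count digits by repeated division by 10
`tally` takes the values: 0 → 1 → 2 → 3

Answer: 3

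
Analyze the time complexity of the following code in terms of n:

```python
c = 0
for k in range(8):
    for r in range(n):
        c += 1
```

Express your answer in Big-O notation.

Each loop level contributes: 1 × n. Multiplying the contributions gives O(n).

Answer: O(n)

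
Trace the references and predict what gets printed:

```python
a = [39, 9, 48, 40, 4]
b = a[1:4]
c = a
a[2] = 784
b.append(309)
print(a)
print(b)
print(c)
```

Key concept: slice vs alias.
Step by step:
`a = [39, 9, 48, 40, 4]` → a = [39, 9, 48, 40, 4]
`b = a[1:4]` → b = [9, 48, 40]
`c = a` → c = [39, 9, 48, 40, 4] (same object as a)
`a[2] = 784` → a = [39, 9, 784, 40, 4] (same object as c); c = [39, 9, 784, 40, 4] (same object as a)
`b.append(309)` → b = [9, 48, 40, 309]
`print(a)` → prints [39, 9, 784, 40, 4]
`print(b)` → prints [9, 48, 40, 309]
`print(c)` → prints [39, 9, 784, 40, 4]

Answer:
[39, 9, 784, 40, 4]
[9, 48, 40, 309]
[39, 9, 784, 40, 4]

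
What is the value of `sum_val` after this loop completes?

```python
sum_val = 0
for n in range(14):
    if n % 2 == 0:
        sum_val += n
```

Sum of even numbers 0 to 13
`sum_val` takes the values: 0 → 2 → 6 → 12 → 20 → 30 → 42

Answer: 42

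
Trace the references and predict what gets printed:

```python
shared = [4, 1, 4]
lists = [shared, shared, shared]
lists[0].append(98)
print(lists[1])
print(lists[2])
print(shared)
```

Key concept: list of same reference.
Step by step:
`shared = [4, 1, 4]` → shared = [4, 1, 4]
`lists = [shared, shared, shared]` → lists = [[4, 1, 4], [4, 1, 4], [4, 1, 4]]
`lists[0].append(98)` → shared = [4, 1, 4, 98]; lists = [[4, 1, 4, 98], [4, 1, 4, 98], [4, 1, 4, 98]]
`print(lists[1])` → prints [4, 1, 4, 98]
`print(lists[2])` → prints [4, 1, 4, 98]
`print(shared)` → prints [4, 1, 4, 98]

Answer:
[4, 1, 4, 98]
[4, 1, 4, 98]
[4, 1, 4, 98]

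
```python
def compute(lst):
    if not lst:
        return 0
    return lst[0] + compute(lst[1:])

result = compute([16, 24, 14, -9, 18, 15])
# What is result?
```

16 + 24 + 14 + (-9) + 18 + 15 + 0 = 78

Answer: 78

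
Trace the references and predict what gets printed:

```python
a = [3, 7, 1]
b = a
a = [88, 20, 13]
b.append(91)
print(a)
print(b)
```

Key concept: rebinding vs mutation: a is rebound to a new list, b still points at the original.
Step by step:
`a = [3, 7, 1]` → a = [3, 7, 1]
`b = a` → b = [3, 7, 1] (same object as a)
`a = [88, 20, 13]` → a = [88, 20, 13]
`b.append(91)` → b = [3, 7, 1, 91]
`print(a)` → prints [88, 20, 13]
`print(b)` → prints [3, 7, 1, 91]

Answer:
[88, 20, 13]
[3, 7, 1, 91]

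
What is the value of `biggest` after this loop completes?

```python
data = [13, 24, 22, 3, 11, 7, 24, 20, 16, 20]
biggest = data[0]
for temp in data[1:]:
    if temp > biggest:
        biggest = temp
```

Maximum of [13, 24, 22, 3, 11, 7, 24, 20, 16, 20]
`biggest` takes the values: 13 → 24

Answer: 24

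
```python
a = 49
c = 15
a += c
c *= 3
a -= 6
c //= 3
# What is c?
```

Trace:
`a = 49` → a = 49
`c = 15` → c = 15
`a += c` → a = 64
`c *= 3` → c = 45
`a -= 6` → a = 58
`c //= 3` → c = 15
So c = 15

Answer: 15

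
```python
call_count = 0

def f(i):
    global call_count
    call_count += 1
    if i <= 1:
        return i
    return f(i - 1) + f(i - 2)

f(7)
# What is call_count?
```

Calls(i) = 1 + Calls(i-1) + Calls(i-2); Calls(0)=Calls(1)=1. For i=7 this gives 41.

Answer: 41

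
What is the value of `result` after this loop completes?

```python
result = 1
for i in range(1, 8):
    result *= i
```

7! = 5040
`result` takes the values: 1 → 2 → 6 → 24 → 120 → 720 → 5040

Answer: 5040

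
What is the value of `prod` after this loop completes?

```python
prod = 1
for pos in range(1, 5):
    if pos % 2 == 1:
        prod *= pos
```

Product of odd numbers 1 to 4
`prod` takes the values: 1 → 3

Answer: 3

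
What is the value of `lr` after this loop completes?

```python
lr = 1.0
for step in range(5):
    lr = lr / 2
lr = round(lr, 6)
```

Halving LR 5 times: 1 / 2^5
`lr` takes the values: 1.0 → 0.5 → 0.25 → 0.125 → 0.0625 → 0.03125

Answer: 0.03125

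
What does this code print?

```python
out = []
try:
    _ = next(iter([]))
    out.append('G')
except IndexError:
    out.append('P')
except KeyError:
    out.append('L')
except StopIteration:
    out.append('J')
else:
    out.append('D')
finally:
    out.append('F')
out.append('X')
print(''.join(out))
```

Execution trace: 'J' (except StopIteration) → 'F' (finally) → 'X' (after the try/except). Output: JFX

Answer: JFX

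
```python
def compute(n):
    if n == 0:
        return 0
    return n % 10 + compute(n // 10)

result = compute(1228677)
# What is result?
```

Sum of digits of 1228677: 7 + 7 + 6 + 8 + 2 + 2 + 1 = 33

Answer: 33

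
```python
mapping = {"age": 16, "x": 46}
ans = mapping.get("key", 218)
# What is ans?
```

Trace:
`mapping = {"age": 16, "x": 46}` → mapping = {'age': 16, 'x': 46}
`ans = mapping.get("key", 218)` → ans = 218
So ans = 218

Answer: 218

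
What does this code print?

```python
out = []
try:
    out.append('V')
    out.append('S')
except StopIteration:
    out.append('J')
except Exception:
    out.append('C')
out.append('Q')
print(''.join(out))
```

Execution trace: 'V' (try body) → 'S' (try body, no exception) → 'Q' (after the try/except). Output: VSQ

Answer: VSQ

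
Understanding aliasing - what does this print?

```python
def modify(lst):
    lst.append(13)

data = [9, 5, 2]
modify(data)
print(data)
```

Key concept: function modifies passed list.
Step by step:
`data = [9, 5, 2]` → data = [9, 5, 2]
`modify(data)` → data = [9, 5, 2, 13]
`print(data)` → prints [9, 5, 2, 13]

Answer: [9, 5, 2, 13]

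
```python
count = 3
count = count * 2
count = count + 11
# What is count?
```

Trace:
`count = 3` → count = 3
`count = count * 2` → count = 6
`count = count + 11` → count = 17
So count = 17

Answer: 17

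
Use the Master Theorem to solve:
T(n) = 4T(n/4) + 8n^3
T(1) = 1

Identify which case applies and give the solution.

a=4, b=4, f(n)=8n^3. log_4(4) = 1. Since c=3 > 1 and the regularity condition holds (4(n/4)^3 = (4/4^3)n^3 with 4/4^3 < 1), Case 3 applies: T(n) = Θ(f(n)) = O(n^3).

Answer: O(n^3) - Case 3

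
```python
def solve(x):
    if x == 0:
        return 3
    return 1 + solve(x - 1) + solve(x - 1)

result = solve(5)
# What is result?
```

solve(x) = 1 + 2·solve(x-1), solve(0)=3. Closed form: (3+1)·2^5 - 1 = 127.

Answer: 127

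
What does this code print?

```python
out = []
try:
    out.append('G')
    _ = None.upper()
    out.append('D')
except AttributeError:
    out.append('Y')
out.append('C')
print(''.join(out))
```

Execution trace: 'G' (try body) → 'Y' (except AttributeError) → 'C' (after the try/except). Output: GYC

Answer: GYC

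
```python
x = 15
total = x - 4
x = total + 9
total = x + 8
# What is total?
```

Trace:
`x = 15` → x = 15
`total = x - 4` → total = 11
`x = total + 9` → x = 20
`total = x + 8` → total = 28
So total = 28

Answer: 28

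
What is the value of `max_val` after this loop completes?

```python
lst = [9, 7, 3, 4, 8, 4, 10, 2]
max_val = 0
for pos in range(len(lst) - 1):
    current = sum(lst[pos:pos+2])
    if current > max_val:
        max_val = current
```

Max sum of 2-element window in [9, 7, 3, 4, 8, 4, 10, 2]
`max_val` takes the values: 0 → 16

Answer: 16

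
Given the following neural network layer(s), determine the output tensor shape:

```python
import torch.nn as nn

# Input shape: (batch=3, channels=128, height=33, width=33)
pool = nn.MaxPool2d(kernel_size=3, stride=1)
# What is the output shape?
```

Input: (3, 128, 33, 33) -> Output: (3, 128, 31, 31)

Answer: (3, 128, 31, 31)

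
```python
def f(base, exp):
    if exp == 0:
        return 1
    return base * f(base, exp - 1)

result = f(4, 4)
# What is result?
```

f(4, 4) = 4 * 4 * 4 * 4 = 256

Answer: 256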